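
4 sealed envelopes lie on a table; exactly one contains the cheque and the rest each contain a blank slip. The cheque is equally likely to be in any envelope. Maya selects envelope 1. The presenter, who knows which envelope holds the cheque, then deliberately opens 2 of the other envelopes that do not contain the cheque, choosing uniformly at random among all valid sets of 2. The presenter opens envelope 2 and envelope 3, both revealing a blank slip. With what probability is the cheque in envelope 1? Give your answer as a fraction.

Condition on the true location of the cheque.
If it is in envelope 1 (prior 1/4): the presenter has 3 equally likely choices, so probability 1/3; weight (1/4)·(1/3) = 1/12.
If it is in either of envelopes 2 and 3 (prior 1/4 each): that envelope was opened and seen not to hold the prize — ruled out; weight (1/4)·0 = 0 each.
If it is in envelope 4 (prior 1/4): the presenter has no choice, probability 1; weight (1/4)·1 = 1/4.
The weights sum to 1/3.
So P(the cheque in envelope 1 | the presenter opened envelope 2 and envelope 3) = (1/12) / (1/3) = 1/4.

1/4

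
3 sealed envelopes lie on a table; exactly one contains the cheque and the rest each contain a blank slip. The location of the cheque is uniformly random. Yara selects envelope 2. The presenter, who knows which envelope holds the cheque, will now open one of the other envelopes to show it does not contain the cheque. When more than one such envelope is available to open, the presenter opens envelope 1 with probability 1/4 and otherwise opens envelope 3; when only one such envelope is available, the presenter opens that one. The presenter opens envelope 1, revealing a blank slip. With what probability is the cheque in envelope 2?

1/5

Consider each possible location of the cheque in turn.
If it is in envelope 1 (prior 1/3): the presenter opened envelope 1, so this case is ruled out; weight (1/3)·0 = 0.
If it is in envelope 2 (prior 1/3): envelope 1 is available, opened with probability 1/4; weight (1/3)·(1/4) = 1/12.
If it is in envelope 3 (prior 1/3): only envelope 1 is available, probability 1; weight (1/3)·1 = 1/3.
The weights sum to 5/12.
So P(the cheque in envelope 2 | the presenter opened envelope 1) = (1/12) / (5/12) = 1/5.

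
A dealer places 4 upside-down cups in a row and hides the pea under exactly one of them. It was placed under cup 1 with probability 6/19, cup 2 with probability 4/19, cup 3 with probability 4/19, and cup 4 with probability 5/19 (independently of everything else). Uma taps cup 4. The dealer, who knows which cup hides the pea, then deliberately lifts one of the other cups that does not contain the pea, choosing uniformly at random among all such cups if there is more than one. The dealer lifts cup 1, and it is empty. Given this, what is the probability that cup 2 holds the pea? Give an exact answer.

Condition on the true location of the pea.
If it is under cup 1 (prior 6/19): the dealer opened cup 1, so this case is ruled out; weight (6/19)·0 = 0.
If it is under either of cups 2 and 3 (prior 4/19 each): the dealer has 2 equally likely choices, so probability 1/2; weight (4/19)·(1/2) = 2/19 each.
If it is under cup 4 (prior 5/19): the dealer has 3 equally likely choices, so probability 1/3; weight (5/19)·(1/3) = 5/57.
The weights sum to 17/57.
So P(the pea under cup 2 | the dealer opened cup 1) = (2/19) / (17/57) = 6/17.

6/17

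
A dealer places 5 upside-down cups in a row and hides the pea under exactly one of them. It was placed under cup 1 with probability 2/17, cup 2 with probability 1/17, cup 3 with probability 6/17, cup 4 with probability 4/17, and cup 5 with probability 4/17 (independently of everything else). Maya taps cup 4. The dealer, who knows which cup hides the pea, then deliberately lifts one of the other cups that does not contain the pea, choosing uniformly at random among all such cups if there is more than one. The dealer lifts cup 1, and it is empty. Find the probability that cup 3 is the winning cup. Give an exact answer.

3/7

Consider each possible location of the pea in turn.
If it is under cup 1 (prior 2/17): the dealer opened cup 1, so this case is ruled out; weight (2/17)·0 = 0.
If it is under cup 2 (prior 1/17): the dealer has 3 equally likely choices, so probability 1/3; weight (1/17)·(1/3) = 1/51.
If it is under cup 3 (prior 6/17): the dealer has 3 equally likely choices, so probability 1/3; weight (6/17)·(1/3) = 2/17.
If it is under cup 4 (prior 4/17): the dealer has 4 equally likely choices, so probability 1/4; weight (4/17)·(1/4) = 1/17.
If it is under cup 5 (prior 4/17): the dealer has 3 equally likely choices, so probability 1/3; weight (4/17)·(1/3) = 4/51.
The weights sum to 14/51.
So P(the pea under cup 3 | the dealer opened cup 1) = (2/17) / (14/51) = 3/7.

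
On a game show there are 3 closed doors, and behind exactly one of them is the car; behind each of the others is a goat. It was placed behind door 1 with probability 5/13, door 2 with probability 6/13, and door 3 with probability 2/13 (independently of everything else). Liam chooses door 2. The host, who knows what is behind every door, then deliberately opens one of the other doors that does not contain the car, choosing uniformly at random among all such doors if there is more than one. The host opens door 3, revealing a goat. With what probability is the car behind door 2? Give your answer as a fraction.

3/8

Condition on the true location of the car.
If it is behind door 1 (prior 5/13): the host has no choice, probability 1; weight (5/13)·1 = 5/13.
If it is behind door 2 (prior 6/13): the host has 2 equally likely choices, so probability 1/2; weight (6/13)·(1/2) = 3/13.
If it is behind door 3 (prior 2/13): the host opened door 3, so this case is ruled out; weight (2/13)·0 = 0.
The weights sum to 8/13.
So P(the car behind door 2 | the host opened door 3) = (3/13) / (8/13) = 3/8.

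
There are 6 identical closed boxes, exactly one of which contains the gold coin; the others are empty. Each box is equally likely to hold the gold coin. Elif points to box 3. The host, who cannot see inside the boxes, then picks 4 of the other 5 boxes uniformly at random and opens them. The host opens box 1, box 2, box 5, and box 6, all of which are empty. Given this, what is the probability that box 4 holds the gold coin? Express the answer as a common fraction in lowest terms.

1/2

Consider each possible location of the gold coin in turn.
If it is in any of boxes 1, 2, 5, and 6 (prior 1/6 each): that box was opened and seen not to hold the prize — ruled out; weight (1/6)·0 = 0 each.
If it is in either of boxes 3 and 4 (prior 1/6 each): the host picks exactly this set with probability 1/5 regardless, and none is the prize; weight (1/6)·(1/5) = 1/30 each.
The weights sum to 1/15.
So P(the gold coin in box 4 | the host opened box 1, box 2, box 5, and box 6) = (1/30) / (1/15) = 1/2.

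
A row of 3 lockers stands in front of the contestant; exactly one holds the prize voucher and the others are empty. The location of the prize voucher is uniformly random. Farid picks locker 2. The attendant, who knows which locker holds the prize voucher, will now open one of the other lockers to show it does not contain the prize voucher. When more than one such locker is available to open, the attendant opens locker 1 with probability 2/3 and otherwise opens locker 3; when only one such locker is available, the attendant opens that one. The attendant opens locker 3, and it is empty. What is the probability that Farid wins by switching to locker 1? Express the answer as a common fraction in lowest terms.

Condition on the true location of the prize voucher.
If it is in locker 1 (prior 1/3): only locker 3 is available, probability 1; weight (1/3)·1 = 1/3.
If it is in locker 2 (prior 1/3): locker 1 is available but not opened, probability 1/3; weight (1/3)·(1/3) = 1/9.
If it is in locker 3 (prior 1/3): the attendant opened locker 3, so this case is ruled out; weight (1/3)·0 = 0.
The weights sum to 4/9.
So P(the prize voucher in locker 1 | the attendant opened locker 3) = (1/3) / (4/9) = 3/4.

3/4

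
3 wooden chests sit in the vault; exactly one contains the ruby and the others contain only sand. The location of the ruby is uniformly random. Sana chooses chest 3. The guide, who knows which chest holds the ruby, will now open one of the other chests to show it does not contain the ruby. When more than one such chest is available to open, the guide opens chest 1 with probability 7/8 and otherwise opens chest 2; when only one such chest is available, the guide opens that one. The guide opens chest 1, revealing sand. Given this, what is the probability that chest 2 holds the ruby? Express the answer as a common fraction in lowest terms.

Condition on the true location of the ruby.
If it is in chest 1 (prior 1/3): the guide opened chest 1, so this case is ruled out; weight (1/3)·0 = 0.
If it is in chest 2 (prior 1/3): only chest 1 is available, probability 1; weight (1/3)·1 = 1/3.
If it is in chest 3 (prior 1/3): chest 1 is available, opened with probability 7/8; weight (1/3)·(7/8) = 7/24.
The weights sum to 5/8.
So P(the ruby in chest 2 | the guide opened chest 1) = (1/3) / (5/8) = 8/15.

8/15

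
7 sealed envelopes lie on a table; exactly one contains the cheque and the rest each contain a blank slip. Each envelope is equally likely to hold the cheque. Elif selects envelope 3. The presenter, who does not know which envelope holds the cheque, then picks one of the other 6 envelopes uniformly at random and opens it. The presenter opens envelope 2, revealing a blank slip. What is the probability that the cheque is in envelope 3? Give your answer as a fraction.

Consider each possible location of the cheque in turn.
If it is in any of envelopes 1, 3, 4, 5, 6, and 7 (prior 1/7 each): the presenter picks envelope 2 with probability 1/6 regardless, and it is not the prize; weight (1/7)·(1/6) = 1/42 each.
If it is in envelope 2 (prior 1/7): the presenter opened envelope 2, so this case is ruled out; weight (1/7)·0 = 0.
The weights sum to 1/7.
So P(the cheque in envelope 3 | the presenter opened envelope 2) = (1/42) / (1/7) = 1/6.

1/6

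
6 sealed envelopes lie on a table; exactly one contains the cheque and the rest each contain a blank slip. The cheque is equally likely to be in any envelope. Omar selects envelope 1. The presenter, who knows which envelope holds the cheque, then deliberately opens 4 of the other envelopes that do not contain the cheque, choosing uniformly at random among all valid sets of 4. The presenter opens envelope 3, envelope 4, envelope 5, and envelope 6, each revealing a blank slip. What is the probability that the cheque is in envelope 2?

5/6

Condition on the true location of the cheque.
If it is in envelope 1 (prior 1/6): the presenter has 5 equally likely choices, so probability 1/5; weight (1/6)·(1/5) = 1/30.
If it is in envelope 2 (prior 1/6): the presenter has no choice, probability 1; weight (1/6)·1 = 1/6.
If it is in any of envelopes 3, 4, 5, and 6 (prior 1/6 each): that envelope was opened and seen not to hold the prize — ruled out; weight (1/6)·0 = 0 each.
The weights sum to 1/5.
So P(the cheque in envelope 2 | the presenter opened envelope 3, envelope 4, envelope 5, and envelope 6) = (1/6) / (1/5) = 5/6.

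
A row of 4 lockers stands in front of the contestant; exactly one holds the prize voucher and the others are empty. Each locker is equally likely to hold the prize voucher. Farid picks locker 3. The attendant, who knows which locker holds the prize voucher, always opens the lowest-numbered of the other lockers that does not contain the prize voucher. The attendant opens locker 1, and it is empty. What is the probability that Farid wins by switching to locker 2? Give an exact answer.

Condition on the true location of the prize voucher.
If it is in locker 1 (prior 1/4): the attendant opened locker 1, so this case is ruled out; weight (1/4)·0 = 0.
If it is in any of lockers 2, 3, and 4 (prior 1/4 each): locker 1 is the lowest-numbered option available, probability 1; weight (1/4)·1 = 1/4 each.
The weights sum to 3/4.
So P(the prize voucher in locker 2 | the attendant opened locker 1) = (1/4) / (3/4) = 1/3.

1/3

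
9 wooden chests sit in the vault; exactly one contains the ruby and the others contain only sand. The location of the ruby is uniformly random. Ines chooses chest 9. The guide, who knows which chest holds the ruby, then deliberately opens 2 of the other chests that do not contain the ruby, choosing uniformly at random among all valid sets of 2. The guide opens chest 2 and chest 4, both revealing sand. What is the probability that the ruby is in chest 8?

Apply Bayes' rule, conditioning on where the ruby actually is.
If it is in any of chests 1, 3, 5, 6, 7, and 8 (prior 1/9 each): the guide has 21 equally likely choices, so probability 1/21; weight (1/9)·(1/21) = 1/189 each.
If it is in either of chests 2 and 4 (prior 1/9 each): that chest was opened and seen not to hold the prize — ruled out; weight (1/9)·0 = 0 each.
If it is in chest 9 (prior 1/9): the guide has 28 equally likely choices, so probability 1/28; weight (1/9)·(1/28) = 1/252.
The weights sum to 1/28.
So P(the ruby in chest 8 | the guide opened chest 2 and chest 4) = (1/189) / (1/28) = 4/27.

4/27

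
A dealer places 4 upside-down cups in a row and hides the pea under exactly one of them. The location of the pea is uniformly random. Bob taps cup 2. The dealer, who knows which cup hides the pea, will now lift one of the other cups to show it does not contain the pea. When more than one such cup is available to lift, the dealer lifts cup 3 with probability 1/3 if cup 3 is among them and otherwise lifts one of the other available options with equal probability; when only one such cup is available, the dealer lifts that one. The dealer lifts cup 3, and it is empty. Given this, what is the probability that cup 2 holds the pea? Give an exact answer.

1/3

Consider each possible location of the pea in turn.
If it is under any of cups 1, 2, and 4 (prior 1/4 each): cup 3 is available, opened with probability 1/3; weight (1/4)·(1/3) = 1/12 each.
If it is under cup 3 (prior 1/4): the dealer opened cup 3, so this case is ruled out; weight (1/4)·0 = 0.
The weights sum to 1/4.
So P(the pea under cup 2 | the dealer opened cup 3) = (1/12) / (1/4) = 1/3.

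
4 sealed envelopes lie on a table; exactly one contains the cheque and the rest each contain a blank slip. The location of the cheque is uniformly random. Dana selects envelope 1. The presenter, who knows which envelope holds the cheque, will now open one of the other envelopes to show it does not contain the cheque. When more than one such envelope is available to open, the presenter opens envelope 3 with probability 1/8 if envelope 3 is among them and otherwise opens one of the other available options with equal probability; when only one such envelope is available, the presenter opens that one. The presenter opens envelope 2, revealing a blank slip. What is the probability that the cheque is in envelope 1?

7/29

Apply Bayes' rule, conditioning on where the cheque actually is.
If it is in envelope 1 (prior 1/4): envelope 3 is available but not opened; envelope 2 gets probability (1 − 1/8)/2 = 7/16; weight (1/4)·(7/16) = 7/64.
If it is in envelope 2 (prior 1/4): the presenter opened envelope 2, so this case is ruled out; weight (1/4)·0 = 0.
If it is in envelope 3 (prior 1/4): envelope 3 holds the prize so is unavailable; the presenter chooses uniformly among the 2 others, probability 1/2; weight (1/4)·(1/2) = 1/8.
If it is in envelope 4 (prior 1/4): envelope 3 is available but not opened, probability 7/8; weight (1/4)·(7/8) = 7/32.
The weights sum to 29/64.
So P(the cheque in envelope 1 | the presenter opened envelope 2) = (7/64) / (29/64) = 7/29.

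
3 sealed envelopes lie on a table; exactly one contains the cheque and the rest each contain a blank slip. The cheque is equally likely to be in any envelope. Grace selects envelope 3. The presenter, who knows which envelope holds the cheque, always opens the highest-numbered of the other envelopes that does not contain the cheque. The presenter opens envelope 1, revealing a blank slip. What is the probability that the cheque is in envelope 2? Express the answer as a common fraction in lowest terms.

1

Apply Bayes' rule, conditioning on where the cheque actually is.
If it is in envelope 1 (prior 1/3): the presenter opened envelope 1, so this case is ruled out; weight (1/3)·0 = 0.
If it is in envelope 2 (prior 1/3): envelope 1 is the highest-numbered option available, probability 1; weight (1/3)·1 = 1/3.
If it is in envelope 3 (prior 1/3): the presenter would have opened envelope 2 instead, probability 0; weight (1/3)·0 = 0.
The weights sum to 1/3.
So P(the cheque in envelope 2 | the presenter opened envelope 1) = (1/3) / (1/3) = 1.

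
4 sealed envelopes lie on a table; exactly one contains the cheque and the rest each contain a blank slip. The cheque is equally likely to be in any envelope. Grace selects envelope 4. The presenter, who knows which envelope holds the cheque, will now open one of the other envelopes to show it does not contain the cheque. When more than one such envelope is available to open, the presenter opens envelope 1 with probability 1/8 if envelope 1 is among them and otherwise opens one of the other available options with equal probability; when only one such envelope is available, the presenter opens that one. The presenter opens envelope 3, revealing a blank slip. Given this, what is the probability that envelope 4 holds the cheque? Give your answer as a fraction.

Consider each possible location of the cheque in turn.
If it is in envelope 1 (prior 1/4): envelope 1 holds the prize so is unavailable; the presenter chooses uniformly among the 2 others, probability 1/2; weight (1/4)·(1/2) = 1/8.
If it is in envelope 2 (prior 1/4): envelope 1 is available but not opened, probability 7/8; weight (1/4)·(7/8) = 7/32.
If it is in envelope 3 (prior 1/4): the presenter opened envelope 3, so this case is ruled out; weight (1/4)·0 = 0.
If it is in envelope 4 (prior 1/4): envelope 1 is available but not opened; envelope 3 gets probability (1 − 1/8)/2 = 7/16; weight (1/4)·(7/16) = 7/64.
The weights sum to 29/64.
So P(the cheque in envelope 4 | the presenter opened envelope 3) = (7/64) / (29/64) = 7/29.

7/29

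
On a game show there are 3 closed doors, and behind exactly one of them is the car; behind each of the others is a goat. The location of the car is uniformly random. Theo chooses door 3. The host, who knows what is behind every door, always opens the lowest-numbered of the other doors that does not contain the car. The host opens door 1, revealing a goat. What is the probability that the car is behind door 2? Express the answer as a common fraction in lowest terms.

Consider each possible location of the car in turn.
If it is behind door 1 (prior 1/3): the host opened door 1, so this case is ruled out; weight (1/3)·0 = 0.
If it is behind either of doors 2 and 3 (prior 1/3 each): door 1 is the lowest-numbered option available, probability 1; weight (1/3)·1 = 1/3 each.
The weights sum to 2/3.
So P(the car behind door 2 | the host opened door 1) = (1/3) / (2/3) = 1/2.

1/2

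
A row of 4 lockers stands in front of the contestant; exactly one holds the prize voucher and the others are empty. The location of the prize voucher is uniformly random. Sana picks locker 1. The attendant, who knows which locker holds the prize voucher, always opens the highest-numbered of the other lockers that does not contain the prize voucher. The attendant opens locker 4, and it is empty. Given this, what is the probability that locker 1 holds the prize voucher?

1/3

Condition on the true location of the prize voucher.
If it is in any of lockers 1, 2, and 3 (prior 1/4 each): locker 4 is the highest-numbered option available, probability 1; weight (1/4)·1 = 1/4 each.
If it is in locker 4 (prior 1/4): the attendant opened locker 4, so this case is ruled out; weight (1/4)·0 = 0.
The weights sum to 3/4.
So P(the prize voucher in locker 1 | the attendant opened locker 4) = (1/4) / (3/4) = 1/3.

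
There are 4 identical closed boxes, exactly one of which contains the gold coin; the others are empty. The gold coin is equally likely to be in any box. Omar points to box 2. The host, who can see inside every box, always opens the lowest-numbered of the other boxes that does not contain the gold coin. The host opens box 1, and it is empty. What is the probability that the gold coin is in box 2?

1/3

Apply Bayes' rule, conditioning on where the gold coin actually is.
If it is in box 1 (prior 1/4): the host opened box 1, so this case is ruled out; weight (1/4)·0 = 0.
If it is in any of boxes 2, 3, and 4 (prior 1/4 each): box 1 is the lowest-numbered option available, probability 1; weight (1/4)·1 = 1/4 each.
The weights sum to 3/4.
So P(the gold coin in box 2 | the host opened box 1) = (1/4) / (3/4) = 1/3.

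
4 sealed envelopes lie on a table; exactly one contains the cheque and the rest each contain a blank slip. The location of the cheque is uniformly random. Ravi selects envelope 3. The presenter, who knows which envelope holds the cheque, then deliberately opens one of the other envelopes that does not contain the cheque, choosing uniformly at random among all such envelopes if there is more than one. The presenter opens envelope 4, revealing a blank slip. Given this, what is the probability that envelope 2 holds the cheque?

3/8

Condition on the true location of the cheque.
If it is in either of envelopes 1 and 2 (prior 1/4 each): the presenter has 2 equally likely choices, so probability 1/2; weight (1/4)·(1/2) = 1/8 each.
If it is in envelope 3 (prior 1/4): the presenter has 3 equally likely choices, so probability 1/3; weight (1/4)·(1/3) = 1/12.
If it is in envelope 4 (prior 1/4): the presenter opened envelope 4, so this case is ruled out; weight (1/4)·0 = 0.
The weights sum to 1/3.
So P(the cheque in envelope 2 | the presenter opened envelope 4) = (1/8) / (1/3) = 3/8.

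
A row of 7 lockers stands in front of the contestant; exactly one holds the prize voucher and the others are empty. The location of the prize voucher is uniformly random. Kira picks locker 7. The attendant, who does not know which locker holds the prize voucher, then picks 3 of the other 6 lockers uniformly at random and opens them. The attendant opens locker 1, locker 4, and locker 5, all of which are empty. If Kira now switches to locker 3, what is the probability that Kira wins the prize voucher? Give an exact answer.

Apply Bayes' rule, conditioning on where the prize voucher actually is.
If it is in any of lockers 1, 4, and 5 (prior 1/7 each): that locker was opened and seen not to hold the prize — ruled out; weight (1/7)·0 = 0 each.
If it is in any of lockers 2, 3, 6, and 7 (prior 1/7 each): the attendant picks exactly this set with probability 1/20 regardless, and none is the prize; weight (1/7)·(1/20) = 1/140 each.
The weights sum to 1/35.
So P(the prize voucher in locker 3 | the attendant opened locker 1, locker 4, and locker 5) = (1/140) / (1/35) = 1/4.

1/4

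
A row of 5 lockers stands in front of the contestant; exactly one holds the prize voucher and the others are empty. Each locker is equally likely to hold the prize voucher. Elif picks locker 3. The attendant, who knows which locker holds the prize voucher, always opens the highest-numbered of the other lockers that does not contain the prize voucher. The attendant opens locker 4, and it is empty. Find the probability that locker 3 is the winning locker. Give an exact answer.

0

Condition on the true location of the prize voucher.
If it is in any of lockers 1, 2, and 3 (prior 1/5 each): the attendant would have opened locker 5 instead, probability 0; weight (1/5)·0 = 0 each.
If it is in locker 4 (prior 1/5): the attendant opened locker 4, so this case is ruled out; weight (1/5)·0 = 0.
If it is in locker 5 (prior 1/5): locker 4 is the highest-numbered option available, probability 1; weight (1/5)·1 = 1/5.
The weights sum to 1/5.
So P(the prize voucher in locker 3 | the attendant opened locker 4) = 0 / (1/5) = 0.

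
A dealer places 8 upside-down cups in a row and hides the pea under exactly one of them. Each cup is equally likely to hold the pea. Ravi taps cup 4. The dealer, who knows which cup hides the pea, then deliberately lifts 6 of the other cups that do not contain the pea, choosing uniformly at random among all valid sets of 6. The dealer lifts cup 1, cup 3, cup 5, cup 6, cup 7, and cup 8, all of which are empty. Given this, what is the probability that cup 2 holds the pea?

Consider each possible location of the pea in turn.
If it is under any of cups 1, 3, 5, 6, 7, and 8 (prior 1/8 each): that cup was opened and seen not to hold the prize — ruled out; weight (1/8)·0 = 0 each.
If it is under cup 2 (prior 1/8): the dealer has no choice, probability 1; weight (1/8)·1 = 1/8.
If it is under cup 4 (prior 1/8): the dealer has 7 equally likely choices, so probability 1/7; weight (1/8)·(1/7) = 1/56.
The weights sum to 1/7.
So P(the pea under cup 2 | the dealer opened cup 1, cup 3, cup 5, cup 6, cup 7, and cup 8) = (1/8) / (1/7) = 7/8.

7/8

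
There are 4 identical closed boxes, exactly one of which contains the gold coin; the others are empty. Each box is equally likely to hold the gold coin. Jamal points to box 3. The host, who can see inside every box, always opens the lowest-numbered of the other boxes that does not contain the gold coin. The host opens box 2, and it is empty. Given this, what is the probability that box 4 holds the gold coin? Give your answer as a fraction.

Condition on the true location of the gold coin.
If it is in box 1 (prior 1/4): box 2 is the lowest-numbered option available, probability 1; weight (1/4)·1 = 1/4.
If it is in box 2 (prior 1/4): the host opened box 2, so this case is ruled out; weight (1/4)·0 = 0.
If it is in either of boxes 3 and 4 (prior 1/4 each): the host would have opened box 1 instead, probability 0; weight (1/4)·0 = 0 each.
The weights sum to 1/4.
So P(the gold coin in box 4 | the host opened box 2) = 0 / (1/4) = 0.

0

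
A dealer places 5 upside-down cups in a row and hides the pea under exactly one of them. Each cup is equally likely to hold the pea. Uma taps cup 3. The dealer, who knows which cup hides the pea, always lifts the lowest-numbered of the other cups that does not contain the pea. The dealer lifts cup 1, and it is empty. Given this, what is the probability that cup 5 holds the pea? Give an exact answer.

Condition on the true location of the pea.
If it is under cup 1 (prior 1/5): the dealer opened cup 1, so this case is ruled out; weight (1/5)·0 = 0.
If it is under any of cups 2, 3, 4, and 5 (prior 1/5 each): cup 1 is the lowest-numbered option available, probability 1; weight (1/5)·1 = 1/5 each.
The weights sum to 4/5.
So P(the pea under cup 5 | the dealer opened cup 1) = (1/5) / (4/5) = 1/4.

1/4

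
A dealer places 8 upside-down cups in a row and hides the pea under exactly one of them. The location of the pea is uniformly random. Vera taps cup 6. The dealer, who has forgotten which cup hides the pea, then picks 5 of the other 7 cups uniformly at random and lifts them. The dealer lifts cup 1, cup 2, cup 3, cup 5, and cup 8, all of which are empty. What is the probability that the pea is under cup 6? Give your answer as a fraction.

1/3

Because the dealer chose which cups to lift without knowing where the pea is, the choice is independent of the prize location. Learning that none of the 5 opened cups holds the pea simply rules out those 5 locations and leaves the remaining 3 cups still equally likely by symmetry.
So P(the pea under cup 6) = 1/3.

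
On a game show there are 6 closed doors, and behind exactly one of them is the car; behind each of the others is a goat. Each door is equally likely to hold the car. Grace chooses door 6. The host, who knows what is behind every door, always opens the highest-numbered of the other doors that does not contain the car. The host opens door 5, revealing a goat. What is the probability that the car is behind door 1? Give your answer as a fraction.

Condition on the true location of the car.
If it is behind any of doors 1, 2, 3, 4, and 6 (prior 1/6 each): door 5 is the highest-numbered option available, probability 1; weight (1/6)·1 = 1/6 each.
If it is behind door 5 (prior 1/6): the host opened door 5, so this case is ruled out; weight (1/6)·0 = 0.
The weights sum to 5/6.
So P(the car behind door 1 | the host opened door 5) = (1/6) / (5/6) = 1/5.

1/5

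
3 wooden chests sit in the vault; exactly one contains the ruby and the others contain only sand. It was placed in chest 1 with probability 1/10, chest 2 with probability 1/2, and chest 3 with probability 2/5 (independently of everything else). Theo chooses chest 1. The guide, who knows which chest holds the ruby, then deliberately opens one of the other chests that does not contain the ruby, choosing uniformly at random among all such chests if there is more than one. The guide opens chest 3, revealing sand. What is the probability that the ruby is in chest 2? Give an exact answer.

Consider each possible location of the ruby in turn.
If it is in chest 1 (prior 1/10): the guide has 2 equally likely choices, so probability 1/2; weight (1/10)·(1/2) = 1/20.
If it is in chest 2 (prior 1/2): the guide has no choice, probability 1; weight (1/2)·1 = 1/2.
If it is in chest 3 (prior 2/5): the guide opened chest 3, so this case is ruled out; weight (2/5)·0 = 0.
The weights sum to 11/20.
So P(the ruby in chest 2 | the guide opened chest 3) = (1/2) / (11/20) = 10/11.

10/11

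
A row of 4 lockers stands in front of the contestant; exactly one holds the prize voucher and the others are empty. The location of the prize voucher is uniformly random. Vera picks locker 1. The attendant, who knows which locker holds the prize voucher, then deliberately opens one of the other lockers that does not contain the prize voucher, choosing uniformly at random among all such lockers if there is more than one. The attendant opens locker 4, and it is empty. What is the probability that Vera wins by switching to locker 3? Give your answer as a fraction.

Condition on the true location of the prize voucher.
If it is in locker 1 (prior 1/4): the attendant has 3 equally likely choices, so probability 1/3; weight (1/4)·(1/3) = 1/12.
If it is in either of lockers 2 and 3 (prior 1/4 each): the attendant has 2 equally likely choices, so probability 1/2; weight (1/4)·(1/2) = 1/8 each.
If it is in locker 4 (prior 1/4): the attendant opened locker 4, so this case is ruled out; weight (1/4)·0 = 0.
The weights sum to 1/3.
So P(the prize voucher in locker 3 | the attendant opened locker 4) = (1/8) / (1/3) = 3/8.

3/8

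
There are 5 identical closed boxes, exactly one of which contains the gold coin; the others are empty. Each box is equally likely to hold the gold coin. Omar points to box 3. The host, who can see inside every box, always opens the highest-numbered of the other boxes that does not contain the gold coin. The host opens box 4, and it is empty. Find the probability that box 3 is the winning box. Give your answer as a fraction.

Consider each possible location of the gold coin in turn.
If it is in any of boxes 1, 2, and 3 (prior 1/5 each): the host would have opened box 5 instead, probability 0; weight (1/5)·0 = 0 each.
If it is in box 4 (prior 1/5): the host opened box 4, so this case is ruled out; weight (1/5)·0 = 0.
If it is in box 5 (prior 1/5): box 4 is the highest-numbered option available, probability 1; weight (1/5)·1 = 1/5.
The weights sum to 1/5.
So P(the gold coin in box 3 | the host opened box 4) = 0 / (1/5) = 0.

0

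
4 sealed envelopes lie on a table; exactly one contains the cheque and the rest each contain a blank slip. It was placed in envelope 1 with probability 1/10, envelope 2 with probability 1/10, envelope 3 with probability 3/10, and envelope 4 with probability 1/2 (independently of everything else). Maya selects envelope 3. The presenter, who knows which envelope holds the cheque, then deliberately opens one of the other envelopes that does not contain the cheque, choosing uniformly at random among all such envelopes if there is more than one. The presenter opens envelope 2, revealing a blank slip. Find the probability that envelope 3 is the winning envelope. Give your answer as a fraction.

Consider each possible location of the cheque in turn.
If it is in envelope 1 (prior 1/10): the presenter has 2 equally likely choices, so probability 1/2; weight (1/10)·(1/2) = 1/20.
If it is in envelope 2 (prior 1/10): the presenter opened envelope 2, so this case is ruled out; weight (1/10)·0 = 0.
If it is in envelope 3 (prior 3/10): the presenter has 3 equally likely choices, so probability 1/3; weight (3/10)·(1/3) = 1/10.
If it is in envelope 4 (prior 1/2): the presenter has 2 equally likely choices, so probability 1/2; weight (1/2)·(1/2) = 1/4.
The weights sum to 2/5.
So P(the cheque in envelope 3 | the presenter opened envelope 2) = (1/10) / (2/5) = 1/4.

1/4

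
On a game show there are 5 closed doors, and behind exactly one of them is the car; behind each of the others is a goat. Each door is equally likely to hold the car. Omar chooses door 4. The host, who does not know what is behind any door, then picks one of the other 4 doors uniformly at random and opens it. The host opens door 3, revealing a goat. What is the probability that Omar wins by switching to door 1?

1/4

Because the host chose which door to open without knowing where the car is, the choice is independent of the prize location. Learning that door 3 does not hold the car simply rules out that one location and leaves the remaining 4 doors still equally likely by symmetry.
So P(the car behind door 1) = 1/4.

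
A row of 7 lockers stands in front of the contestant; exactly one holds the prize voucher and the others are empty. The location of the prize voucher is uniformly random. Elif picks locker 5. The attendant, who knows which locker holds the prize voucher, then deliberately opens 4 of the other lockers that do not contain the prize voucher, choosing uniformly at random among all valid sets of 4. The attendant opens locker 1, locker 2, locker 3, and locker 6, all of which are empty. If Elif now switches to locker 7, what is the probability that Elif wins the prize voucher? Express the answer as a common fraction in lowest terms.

3/7

Apply Bayes' rule, conditioning on where the prize voucher actually is.
If it is in any of lockers 1, 2, 3, and 6 (prior 1/7 each): that locker was opened and seen not to hold the prize — ruled out; weight (1/7)·0 = 0 each.
If it is in either of lockers 4 and 7 (prior 1/7 each): the attendant has 5 equally likely choices, so probability 1/5; weight (1/7)·(1/5) = 1/35 each.
If it is in locker 5 (prior 1/7): the attendant has 15 equally likely choices, so probability 1/15; weight (1/7)·(1/15) = 1/105.
The weights sum to 1/15.
So P(the prize voucher in locker 7 | the attendant opened locker 1, locker 2, locker 3, and locker 6) = (1/35) / (1/15) = 3/7.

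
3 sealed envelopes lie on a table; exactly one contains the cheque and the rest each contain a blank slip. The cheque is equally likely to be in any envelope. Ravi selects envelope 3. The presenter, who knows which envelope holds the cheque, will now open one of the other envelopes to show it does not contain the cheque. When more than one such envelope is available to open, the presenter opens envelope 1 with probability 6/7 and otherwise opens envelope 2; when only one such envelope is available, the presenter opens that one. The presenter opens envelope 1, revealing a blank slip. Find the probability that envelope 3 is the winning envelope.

6/13

Consider each possible location of the cheque in turn.
If it is in envelope 1 (prior 1/3): the presenter opened envelope 1, so this case is ruled out; weight (1/3)·0 = 0.
If it is in envelope 2 (prior 1/3): only envelope 1 is available, probability 1; weight (1/3)·1 = 1/3.
If it is in envelope 3 (prior 1/3): envelope 1 is available, opened with probability 6/7; weight (1/3)·(6/7) = 2/7.
The weights sum to 13/21.
So P(the cheque in envelope 3 | the presenter opened envelope 1) = (2/7) / (13/21) = 6/13.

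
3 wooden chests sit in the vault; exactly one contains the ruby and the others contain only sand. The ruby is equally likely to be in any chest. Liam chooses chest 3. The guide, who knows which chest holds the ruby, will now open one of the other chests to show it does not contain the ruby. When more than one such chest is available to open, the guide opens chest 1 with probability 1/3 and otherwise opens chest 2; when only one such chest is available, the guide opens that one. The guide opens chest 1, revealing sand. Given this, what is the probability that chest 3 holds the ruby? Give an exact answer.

1/4

Consider each possible location of the ruby in turn.
If it is in chest 1 (prior 1/3): the guide opened chest 1, so this case is ruled out; weight (1/3)·0 = 0.
If it is in chest 2 (prior 1/3): only chest 1 is available, probability 1; weight (1/3)·1 = 1/3.
If it is in chest 3 (prior 1/3): chest 1 is available, opened with probability 1/3; weight (1/3)·(1/3) = 1/9.
The weights sum to 4/9.
So P(the ruby in chest 3 | the guide opened chest 1) = (1/9) / (4/9) = 1/4.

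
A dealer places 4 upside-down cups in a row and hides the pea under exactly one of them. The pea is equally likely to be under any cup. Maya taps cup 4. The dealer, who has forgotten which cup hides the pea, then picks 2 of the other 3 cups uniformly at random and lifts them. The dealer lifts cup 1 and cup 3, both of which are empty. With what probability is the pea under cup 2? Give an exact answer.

1/2

Condition on the true location of the pea.
If it is under either of cups 1 and 3 (prior 1/4 each): that cup was opened and seen not to hold the prize — ruled out; weight (1/4)·0 = 0 each.
If it is under either of cups 2 and 4 (prior 1/4 each): the dealer picks exactly this set with probability 1/3 regardless, and none is the prize; weight (1/4)·(1/3) = 1/12 each.
The weights sum to 1/6.
So P(the pea under cup 2 | the dealer opened cup 1 and cup 3) = (1/12) / (1/6) = 1/2.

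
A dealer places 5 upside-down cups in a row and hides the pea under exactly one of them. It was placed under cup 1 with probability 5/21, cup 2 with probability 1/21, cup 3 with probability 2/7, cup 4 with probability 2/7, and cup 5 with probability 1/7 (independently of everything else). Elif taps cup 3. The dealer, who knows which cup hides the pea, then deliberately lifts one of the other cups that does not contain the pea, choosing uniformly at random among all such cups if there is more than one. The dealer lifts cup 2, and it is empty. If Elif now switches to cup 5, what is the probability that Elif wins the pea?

Condition on the true location of the pea.
If it is under cup 1 (prior 5/21): the dealer has 3 equally likely choices, so probability 1/3; weight (5/21)·(1/3) = 5/63.
If it is under cup 2 (prior 1/21): the dealer opened cup 2, so this case is ruled out; weight (1/21)·0 = 0.
If it is under cup 3 (prior 2/7): the dealer has 4 equally likely choices, so probability 1/4; weight (2/7)·(1/4) = 1/14.
If it is under cup 4 (prior 2/7): the dealer has 3 equally likely choices, so probability 1/3; weight (2/7)·(1/3) = 2/21.
If it is under cup 5 (prior 1/7): the dealer has 3 equally likely choices, so probability 1/3; weight (1/7)·(1/3) = 1/21.
The weights sum to 37/126.
So P(the pea under cup 5 | the dealer opened cup 2) = (1/21) / (37/126) = 6/37.

6/37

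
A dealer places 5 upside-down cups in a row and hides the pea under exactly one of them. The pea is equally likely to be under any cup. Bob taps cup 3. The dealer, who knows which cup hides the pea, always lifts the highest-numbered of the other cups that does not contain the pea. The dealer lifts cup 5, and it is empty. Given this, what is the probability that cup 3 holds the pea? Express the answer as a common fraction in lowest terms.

Consider each possible location of the pea in turn.
If it is under any of cups 1, 2, 3, and 4 (prior 1/5 each): cup 5 is the highest-numbered option available, probability 1; weight (1/5)·1 = 1/5 each.
If it is under cup 5 (prior 1/5): the dealer opened cup 5, so this case is ruled out; weight (1/5)·0 = 0.
The weights sum to 4/5.
So P(the pea under cup 3 | the dealer opened cup 5) = (1/5) / (4/5) = 1/4.

1/4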